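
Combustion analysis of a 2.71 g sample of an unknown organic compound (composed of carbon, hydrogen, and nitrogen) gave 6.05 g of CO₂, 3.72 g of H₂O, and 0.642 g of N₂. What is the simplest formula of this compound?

C3H9N

mol C = 6.05 g CO₂ ÷ 44.009 g/mol = 0.1375 mol
mol H = 2 × 3.72 g H₂O ÷ 18.015 g/mol = 0.4130 mol
mol N = 2 × 0.642 g N₂ ÷ 28.014 g/mol = 0.04583 mol
Divide by the smallest (0.04583 mol): C 2.999, H 9.010, N 1.000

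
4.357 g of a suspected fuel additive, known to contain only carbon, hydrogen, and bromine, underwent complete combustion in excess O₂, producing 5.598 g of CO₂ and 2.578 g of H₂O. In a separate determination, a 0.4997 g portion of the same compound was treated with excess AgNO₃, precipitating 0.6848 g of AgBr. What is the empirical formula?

C4H9Br

mol C = 5.598 g CO₂ ÷ 44.009 g/mol = 0.12720 mol
mol H = 2 × 2.578 g H₂O ÷ 18.015 g/mol = 0.28621 mol
From the AgBr data: mol Br per gram of compound = (0.6848 ÷ 187.772) ÷ 0.4997 = 0.0072983 mol/g, so in the 4.357 g combustion sample mol Br = 0.031799 mol
Divide by the smallest (0.031799 mol): C 4.000, H 9.001, Br 1.000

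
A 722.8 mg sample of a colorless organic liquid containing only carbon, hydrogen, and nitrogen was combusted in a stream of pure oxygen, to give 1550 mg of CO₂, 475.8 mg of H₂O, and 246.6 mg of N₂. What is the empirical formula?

C2H3N

mol C = 1.550 g CO₂ ÷ 44.009 g/mol = 0.035220 mol
mol H = 2 × 0.4758 g H₂O ÷ 18.015 g/mol = 0.052823 mol
mol N = 2 × 0.2466 g N₂ ÷ 28.014 g/mol = 0.017605 mol
Divide by the smallest (0.017605 mol): C 2.001, H 3.000, N 1.000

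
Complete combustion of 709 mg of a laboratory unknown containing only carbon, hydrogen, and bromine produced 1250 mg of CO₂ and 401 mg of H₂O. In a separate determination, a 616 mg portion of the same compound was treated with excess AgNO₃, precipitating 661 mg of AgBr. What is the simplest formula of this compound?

mol C = 1.25 g CO₂ ÷ 44.009 g/mol = 0.02840 mol
mol H = 2 × 0.401 g H₂O ÷ 18.015 g/mol = 0.04452 mol
From the AgBr data: mol Br per gram of compound = (0.661 ÷ 187.772) ÷ 0.616 = 0.005715 mol/g, so in the 0.709 g combustion sample mol Br = 0.004052 mol
Divide by the smallest (0.004052 mol): C 7.010, H 10.988, Br 1.000

C7H11Br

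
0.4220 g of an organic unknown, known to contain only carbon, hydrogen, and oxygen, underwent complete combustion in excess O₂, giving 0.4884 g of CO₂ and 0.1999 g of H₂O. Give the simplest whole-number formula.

mol C = 0.4884 g CO₂ ÷ 44.009 g/mol = 0.011098 mol
mol H = 2 × 0.1999 g H₂O ÷ 18.015 g/mol = 0.022193 mol
mass O = 0.4220 − (0.13329 + 0.022370) = 0.26634 g → mol O = 0.26634 ÷ 15.999 = 0.016647 mol
Divide by the smallest (0.011098 mol): C 1.000, H 2.000, O 1.500
Multiplying each by 2 gives whole numbers: C 2.00, H 4.00, O 3.00

C2H4O3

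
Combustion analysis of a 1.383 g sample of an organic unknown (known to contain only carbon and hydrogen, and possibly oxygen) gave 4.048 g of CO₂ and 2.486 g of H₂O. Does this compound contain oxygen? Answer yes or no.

mol C = 4.048 g CO₂ ÷ 44.009 g/mol = 0.091981 mol
mol H = 2 × 2.486 g H₂O ÷ 18.015 g/mol = 0.27599 mol
C and H together account for 1.3830 g — essentially the entire 1.383 g sample — so the compound contains no oxygen.

no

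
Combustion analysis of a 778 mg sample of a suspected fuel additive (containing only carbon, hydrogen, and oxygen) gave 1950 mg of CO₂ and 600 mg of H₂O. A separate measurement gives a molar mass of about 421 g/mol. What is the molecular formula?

C24H36O6

mol C = 1.95 g CO₂ ÷ 44.009 g/mol = 0.04431 mol
mol H = 2 × 0.600 g H₂O ÷ 18.015 g/mol = 0.06661 mol
mass O = 0.778 − (0.5322 + 0.06714) = 0.1787 g → mol O = 0.1787 ÷ 15.999 = 0.01117 mol
Divide by the smallest (0.01117 mol): C 3.968, H 5.965, O 1.000
Empirical formula: C4H6O
Empirical-formula mass = 70.09 g/mol; 421 ÷ 70.09 ≈ 6, so the molecular formula is C24H36O6.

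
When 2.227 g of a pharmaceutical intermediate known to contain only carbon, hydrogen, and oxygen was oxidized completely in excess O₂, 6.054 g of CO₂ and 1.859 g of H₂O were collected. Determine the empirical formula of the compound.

mol C = 6.054 g CO₂ ÷ 44.009 g/mol = 0.13756 mol
mol H = 2 × 1.859 g H₂O ÷ 18.015 g/mol = 0.20638 mol
mass O = 2.227 − (1.6523 + 0.20803) = 0.36670 g → mol O = 0.36670 ÷ 15.999 = 0.022920 mol
Divide by the smallest (0.022920 mol): C 6.002, H 9.004, O 1.000

C6H9O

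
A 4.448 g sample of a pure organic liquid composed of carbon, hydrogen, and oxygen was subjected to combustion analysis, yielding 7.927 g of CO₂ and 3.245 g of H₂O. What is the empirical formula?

mol C = 7.927 g CO₂ ÷ 44.009 g/mol = 0.18012 mol
mol H = 2 × 3.245 g H₂O ÷ 18.015 g/mol = 0.36026 mol
mass O = 4.448 − (2.1634 + 0.36314) = 1.9214 g → mol O = 1.9214 ÷ 15.999 = 0.12010 mol
Divide by the smallest (0.12010 mol): C 1.500, H 3.000, O 1.000
Multiplying each by 2 gives whole numbers: C 3.00, H 6.00, O 2.00

C3H6O2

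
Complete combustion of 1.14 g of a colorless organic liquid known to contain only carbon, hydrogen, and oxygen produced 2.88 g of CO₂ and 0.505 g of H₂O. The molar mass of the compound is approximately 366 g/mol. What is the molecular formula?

mol C = 2.88 g CO₂ ÷ 44.009 g/mol = 0.06544 mol
mol H = 2 × 0.505 g H₂O ÷ 18.015 g/mol = 0.05606 mol
mass O = 1.14 − (0.7860 + 0.05651) = 0.2975 g → mol O = 0.2975 ÷ 15.999 = 0.01859 mol
Divide by the smallest (0.01859 mol): C 3.520, H 3.015, O 1.000
Multiplying each by 2 gives whole numbers: C 7.04, H 6.03, O 2.00
Empirical formula: C7H6O2
Empirical-formula mass = 122.12 g/mol; 366 ÷ 122.12 ≈ 3, so the molecular formula is C21H18O6.

C21H18O6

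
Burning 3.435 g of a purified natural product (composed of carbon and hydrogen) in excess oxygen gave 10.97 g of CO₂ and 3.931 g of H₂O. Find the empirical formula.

mol C = 10.97 g CO₂ ÷ 44.009 g/mol = 0.24927 mol
mol H = 2 × 3.931 g H₂O ÷ 18.015 g/mol = 0.43641 mol
Divide by the smallest (0.24927 mol): C 1.000, H 1.751
Multiplying each by 4 gives whole numbers: C 4.00, H 7.00

C4H7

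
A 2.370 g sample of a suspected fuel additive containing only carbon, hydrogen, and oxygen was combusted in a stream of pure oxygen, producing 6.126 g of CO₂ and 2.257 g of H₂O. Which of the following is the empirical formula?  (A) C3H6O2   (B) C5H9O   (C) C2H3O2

mol C = 6.126 g CO₂ ÷ 44.009 g/mol = 0.13920 mol
mol H = 2 × 2.257 g H₂O ÷ 18.015 g/mol = 0.25057 mol
mass O = 2.370 − (1.6719 + 0.25257) = 0.44551 g → mol O = 0.44551 ÷ 15.999 = 0.027846 mol
Divide by the smallest (0.027846 mol): C 4.999, H 8.998, O 1.000

(B) C5H9O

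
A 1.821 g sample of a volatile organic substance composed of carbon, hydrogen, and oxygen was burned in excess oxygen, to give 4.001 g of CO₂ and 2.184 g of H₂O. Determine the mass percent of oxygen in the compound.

mol C = 4.001 g CO₂ ÷ 44.009 g/mol = 0.090913 mol
mol H = 2 × 2.184 g H₂O ÷ 18.015 g/mol = 0.24246 mol
mass O = 1.821 − (1.0920 + 0.24440) = 0.48464 g → mol O = 0.48464 ÷ 15.999 = 0.030292 mol
mass % O = 0.48464 g ÷ 1.821 g × 100%

26.61%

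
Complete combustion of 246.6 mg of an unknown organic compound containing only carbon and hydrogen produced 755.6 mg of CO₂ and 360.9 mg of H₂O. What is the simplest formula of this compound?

mol C = 0.7556 g CO₂ ÷ 44.009 g/mol = 0.017169 mol
mol H = 2 × 0.3609 g H₂O ÷ 18.015 g/mol = 0.040067 mol
Divide by the smallest (0.017169 mol): C 1.000, H 2.334
Multiplying each by 3 gives whole numbers: C 3.00, H 7.00

C3H7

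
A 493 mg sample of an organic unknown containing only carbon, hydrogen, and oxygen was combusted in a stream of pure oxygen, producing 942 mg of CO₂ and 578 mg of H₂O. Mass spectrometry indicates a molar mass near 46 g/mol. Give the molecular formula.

mol C = 0.942 g CO₂ ÷ 44.009 g/mol = 0.02140 mol
mol H = 2 × 0.578 g H₂O ÷ 18.015 g/mol = 0.06417 mol
mass O = 0.493 − (0.2571 + 0.06468) = 0.1712 g → mol O = 0.1712 ÷ 15.999 = 0.01070 mol
Divide by the smallest (0.01070 mol): C 2.000, H 5.996, O 1.000
Empirical formula: C2H6O
Empirical-formula mass = 46.07 g/mol; 46 ÷ 46.07 ≈ 1, so the molecular formula is C2H6O.

C2H6O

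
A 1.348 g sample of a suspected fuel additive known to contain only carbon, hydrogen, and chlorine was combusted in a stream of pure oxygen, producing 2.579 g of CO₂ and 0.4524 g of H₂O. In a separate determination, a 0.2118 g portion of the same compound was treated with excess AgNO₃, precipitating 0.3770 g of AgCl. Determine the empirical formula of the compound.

C7H6Cl2

mol C = 2.579 g CO₂ ÷ 44.009 g/mol = 0.058602 mol
mol H = 2 × 0.4524 g H₂O ÷ 18.015 g/mol = 0.050225 mol
From the AgCl data: mol Cl per gram of compound = (0.3770 ÷ 143.318) ÷ 0.2118 = 0.012420 mol/g, so in the 1.348 g combustion sample mol Cl = 0.016742 mol
Divide by the smallest (0.016742 mol): C 3.500, H 3.000, Cl 1.000
Multiplying each by 2 gives whole numbers: C 7.00, H 6.00, Cl 2.00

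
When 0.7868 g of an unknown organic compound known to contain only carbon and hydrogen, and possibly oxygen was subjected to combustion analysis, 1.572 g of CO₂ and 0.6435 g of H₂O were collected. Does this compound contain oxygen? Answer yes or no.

mol C = 1.572 g CO₂ ÷ 44.009 g/mol = 0.035720 mol
mol H = 2 × 0.6435 g H₂O ÷ 18.015 g/mol = 0.071440 mol
C and H account for only 0.50104 g of the 0.7868 g sample; the remaining 0.28576 g must be oxygen.

yes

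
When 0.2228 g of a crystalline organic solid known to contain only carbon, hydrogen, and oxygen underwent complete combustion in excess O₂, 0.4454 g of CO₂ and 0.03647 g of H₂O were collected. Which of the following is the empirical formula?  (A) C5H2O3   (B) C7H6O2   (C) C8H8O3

mol C = 0.4454 g CO₂ ÷ 44.009 g/mol = 0.010121 mol
mol H = 2 × 0.03647 g H₂O ÷ 18.015 g/mol = 0.0040488 mol
mass O = 0.2228 − (0.12156 + 0.0040812) = 0.097160 g → mol O = 0.097160 ÷ 15.999 = 0.0060729 mol
Divide by the smallest (0.0040488 mol): C 2.500, H 1.000, O 1.500
Multiplying each by 2 gives whole numbers: C 5.00, H 2.00, O 3.00

(A) C5H2O3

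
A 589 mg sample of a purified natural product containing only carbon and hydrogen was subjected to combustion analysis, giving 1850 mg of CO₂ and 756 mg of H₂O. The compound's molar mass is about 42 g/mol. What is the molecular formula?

mol C = 1.85 g CO₂ ÷ 44.009 g/mol = 0.04204 mol
mol H = 2 × 0.756 g H₂O ÷ 18.015 g/mol = 0.08393 mol
Divide by the smallest (0.04204 mol): C 1.000, H 1.997
Empirical formula: CH2
Empirical-formula mass = 14.03 g/mol; 42 ÷ 14.03 ≈ 3, so the molecular formula is C3H6.

C3H6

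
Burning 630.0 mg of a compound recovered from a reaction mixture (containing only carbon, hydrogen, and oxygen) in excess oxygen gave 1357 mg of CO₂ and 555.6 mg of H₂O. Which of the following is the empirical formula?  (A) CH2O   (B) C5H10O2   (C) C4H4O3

mol C = 1.357 g CO₂ ÷ 44.009 g/mol = 0.030835 mol
mol H = 2 × 0.5556 g H₂O ÷ 18.015 g/mol = 0.061682 mol
mass O = 0.6300 − (0.37035 + 0.062175) = 0.19747 g → mol O = 0.19747 ÷ 15.999 = 0.012343 mol
Divide by the smallest (0.012343 mol): C 2.498, H 4.997, O 1.000
Multiplying each by 2 gives whole numbers: C 5.00, H 9.99, O 2.00

(B) C5H10O2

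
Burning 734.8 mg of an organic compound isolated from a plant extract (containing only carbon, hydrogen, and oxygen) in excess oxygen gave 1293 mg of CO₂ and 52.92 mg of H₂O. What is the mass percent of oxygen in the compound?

51.17%

mol C = 1.293 g CO₂ ÷ 44.009 g/mol = 0.029380 mol
mol H = 2 × 0.05292 g H₂O ÷ 18.015 g/mol = 0.0058751 mol
mass O = 0.7348 − (0.35289 + 0.0059221) = 0.37599 g → mol O = 0.37599 ÷ 15.999 = 0.023501 mol
mass % O = 0.37599 g ÷ 0.7348 g × 100%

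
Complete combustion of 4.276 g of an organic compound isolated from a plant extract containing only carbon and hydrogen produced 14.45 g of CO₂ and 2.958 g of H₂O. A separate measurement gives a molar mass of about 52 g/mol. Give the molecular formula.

C4H4

mol C = 14.45 g CO₂ ÷ 44.009 g/mol = 0.32834 mol
mol H = 2 × 2.958 g H₂O ÷ 18.015 g/mol = 0.32839 mol
Divide by the smallest (0.32834 mol): C 1.000, H 1.000
Empirical formula: CH
Empirical-formula mass = 13.02 g/mol; 52 ÷ 13.02 ≈ 4, so the molecular formula is C4H4.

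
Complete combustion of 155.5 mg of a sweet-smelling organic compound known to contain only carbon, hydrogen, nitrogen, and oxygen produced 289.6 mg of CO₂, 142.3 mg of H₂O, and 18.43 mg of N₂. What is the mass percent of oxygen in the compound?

27.08%

mol C = 0.2896 g CO₂ ÷ 44.009 g/mol = 0.0065805 mol
mol H = 2 × 0.1423 g H₂O ÷ 18.015 g/mol = 0.015798 mol
mol N = 2 × 0.01843 g N₂ ÷ 28.014 g/mol = 0.0013158 mol
mass O = 0.1555 − (0.079038 + 0.015924 + 0.018430) = 0.042108 g → mol O = 0.042108 ÷ 15.999 = 0.0026319 mol
mass % O = 0.042108 g ÷ 0.1555 g × 100%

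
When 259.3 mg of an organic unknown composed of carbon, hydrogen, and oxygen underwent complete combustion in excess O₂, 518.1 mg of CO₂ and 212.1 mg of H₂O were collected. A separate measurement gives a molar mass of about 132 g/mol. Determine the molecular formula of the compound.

mol C = 0.5181 g CO₂ ÷ 44.009 g/mol = 0.011773 mol
mol H = 2 × 0.2121 g H₂O ÷ 18.015 g/mol = 0.023547 mol
mass O = 0.2593 − (0.14140 + 0.023735) = 0.094164 g → mol O = 0.094164 ÷ 15.999 = 0.0058856 mol
Divide by the smallest (0.0058856 mol): C 2.000, H 4.001, O 1.000
Empirical formula: C2H4O
Empirical-formula mass = 44.05 g/mol; 132 ÷ 44.05 ≈ 3, so the molecular formula is C6H12O3.

C6H12O3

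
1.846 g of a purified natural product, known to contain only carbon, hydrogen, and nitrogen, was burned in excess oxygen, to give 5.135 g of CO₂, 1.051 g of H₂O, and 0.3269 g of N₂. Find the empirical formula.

C5H5N

mol C = 5.135 g CO₂ ÷ 44.009 g/mol = 0.11668 mol
mol H = 2 × 1.051 g H₂O ÷ 18.015 g/mol = 0.11668 mol
mol N = 2 × 0.3269 g N₂ ÷ 28.014 g/mol = 0.023338 mol
Divide by the smallest (0.023338 mol): C 5.000, H 5.000, N 1.000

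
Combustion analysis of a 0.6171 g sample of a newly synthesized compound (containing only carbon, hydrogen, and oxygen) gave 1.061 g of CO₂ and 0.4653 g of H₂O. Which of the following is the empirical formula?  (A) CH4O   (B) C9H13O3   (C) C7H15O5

(C) C7H15O5

mol C = 1.061 g CO₂ ÷ 44.009 g/mol = 0.024109 mol
mol H = 2 × 0.4653 g H₂O ÷ 18.015 g/mol = 0.051657 mol
mass O = 0.6171 − (0.28957 + 0.052070) = 0.27546 g → mol O = 0.27546 ÷ 15.999 = 0.017217 mol
Divide by the smallest (0.017217 mol): C 1.400, H 3.000, O 1.000
Multiplying each by 5 gives whole numbers: C 7.00, H 15.00, O 5.00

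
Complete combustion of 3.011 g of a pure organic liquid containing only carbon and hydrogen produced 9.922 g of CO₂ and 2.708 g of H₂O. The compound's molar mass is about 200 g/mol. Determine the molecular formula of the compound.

C15H20

mol C = 9.922 g CO₂ ÷ 44.009 g/mol = 0.22545 mol
mol H = 2 × 2.708 g H₂O ÷ 18.015 g/mol = 0.30064 mol
Divide by the smallest (0.22545 mol): C 1.000, H 1.333
Multiplying each by 3 gives whole numbers: C 3.00, H 4.00
Empirical formula: C3H4
Empirical-formula mass = 40.06 g/mol; 200 ÷ 40.06 ≈ 5, so the molecular formula is C15H20.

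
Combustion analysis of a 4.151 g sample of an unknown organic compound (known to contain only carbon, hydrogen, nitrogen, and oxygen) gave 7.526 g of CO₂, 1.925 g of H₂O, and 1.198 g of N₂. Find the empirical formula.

C4H5N2O

mol C = 7.526 g CO₂ ÷ 44.009 g/mol = 0.17101 mol
mol H = 2 × 1.925 g H₂O ÷ 18.015 g/mol = 0.21371 mol
mol N = 2 × 1.198 g N₂ ÷ 28.014 g/mol = 0.085529 mol
mass O = 4.151 − (2.0540 + 0.21542 + 1.1980) = 0.68357 g → mol O = 0.68357 ÷ 15.999 = 0.042726 mol
Divide by the smallest (0.042726 mol): C 4.002, H 5.002, N 2.002, O 1.000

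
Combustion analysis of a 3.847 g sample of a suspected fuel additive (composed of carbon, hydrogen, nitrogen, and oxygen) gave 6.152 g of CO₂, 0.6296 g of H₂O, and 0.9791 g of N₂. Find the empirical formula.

C2HNO

mol C = 6.152 g CO₂ ÷ 44.009 g/mol = 0.13979 mol
mol H = 2 × 0.6296 g H₂O ÷ 18.015 g/mol = 0.069897 mol
mol N = 2 × 0.9791 g N₂ ÷ 28.014 g/mol = 0.069901 mol
mass O = 3.847 − (1.6790 + 0.070456 + 0.97910) = 1.1184 g → mol O = 1.1184 ÷ 15.999 = 0.069906 mol
Divide by the smallest (0.069897 mol): C 2.000, H 1.000, N 1.000, O 1.000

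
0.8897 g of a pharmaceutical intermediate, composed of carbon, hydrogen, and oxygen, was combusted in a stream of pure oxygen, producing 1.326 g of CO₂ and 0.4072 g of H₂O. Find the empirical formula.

C2H3O2

mol C = 1.326 g CO₂ ÷ 44.009 g/mol = 0.030130 mol
mol H = 2 × 0.4072 g H₂O ÷ 18.015 g/mol = 0.045207 mol
mass O = 0.8897 − (0.36189 + 0.045568) = 0.48224 g → mol O = 0.48224 ÷ 15.999 = 0.030142 mol
Divide by the smallest (0.030130 mol): C 1.000, H 1.500, O 1.000
Multiplying each by 2 gives whole numbers: C 2.00, H 3.00, O 2.00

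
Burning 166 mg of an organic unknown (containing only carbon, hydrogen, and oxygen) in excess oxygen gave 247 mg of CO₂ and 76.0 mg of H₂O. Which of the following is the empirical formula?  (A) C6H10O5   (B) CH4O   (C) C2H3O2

mol C = 0.247 g CO₂ ÷ 44.009 g/mol = 0.005612 mol
mol H = 2 × 0.0760 g H₂O ÷ 18.015 g/mol = 0.008437 mol
mass O = 0.166 − (0.06741 + 0.008505) = 0.09008 g → mol O = 0.09008 ÷ 15.999 = 0.005631 mol
Divide by the smallest (0.005612 mol): C 1.000, H 1.503, O 1.003
Multiplying each by 2 gives whole numbers: C 2.00, H 3.01, O 2.01

(C) C2H3O2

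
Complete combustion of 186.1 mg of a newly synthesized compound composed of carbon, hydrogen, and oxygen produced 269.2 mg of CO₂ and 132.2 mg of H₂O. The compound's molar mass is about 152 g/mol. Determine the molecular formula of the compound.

mol C = 0.2692 g CO₂ ÷ 44.009 g/mol = 0.0061169 mol
mol H = 2 × 0.1322 g H₂O ÷ 18.015 g/mol = 0.014677 mol
mass O = 0.1861 − (0.073470 + 0.014794) = 0.097835 g → mol O = 0.097835 ÷ 15.999 = 0.0061151 mol
Divide by the smallest (0.0061151 mol): C 1.000, H 2.400, O 1.000
Multiplying each by 5 gives whole numbers: C 5.00, H 12.00, O 5.00
Empirical formula: C5H12O5
Empirical-formula mass = 152.15 g/mol; 152 ÷ 152.15 ≈ 1, so the molecular formula is C5H12O5.

C5H12O5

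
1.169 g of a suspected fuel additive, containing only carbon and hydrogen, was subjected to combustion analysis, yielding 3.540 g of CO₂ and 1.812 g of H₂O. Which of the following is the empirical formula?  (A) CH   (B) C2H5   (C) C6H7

mol C = 3.540 g CO₂ ÷ 44.009 g/mol = 0.080438 mol
mol H = 2 × 1.812 g H₂O ÷ 18.015 g/mol = 0.20117 mol
Divide by the smallest (0.080438 mol): C 1.000, H 2.501
Multiplying each by 2 gives whole numbers: C 2.00, H 5.00

(B) C2H5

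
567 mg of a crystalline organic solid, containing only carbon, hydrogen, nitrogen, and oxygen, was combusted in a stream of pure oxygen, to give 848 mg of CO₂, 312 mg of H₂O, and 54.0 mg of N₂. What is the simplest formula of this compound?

mol C = 0.848 g CO₂ ÷ 44.009 g/mol = 0.01927 mol
mol H = 2 × 0.312 g H₂O ÷ 18.015 g/mol = 0.03464 mol
mol N = 2 × 0.0540 g N₂ ÷ 28.014 g/mol = 0.003855 mol
mass O = 0.567 − (0.2314 + 0.03491 + 0.05400) = 0.2466 g → mol O = 0.2466 ÷ 15.999 = 0.01542 mol
Divide by the smallest (0.003855 mol): C 4.998, H 8.985, N 1.000, O 3.999

C5H9NO4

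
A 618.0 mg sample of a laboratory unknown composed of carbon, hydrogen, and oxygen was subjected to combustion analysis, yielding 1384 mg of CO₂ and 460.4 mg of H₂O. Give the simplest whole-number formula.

mol C = 1.384 g CO₂ ÷ 44.009 g/mol = 0.031448 mol
mol H = 2 × 0.4604 g H₂O ÷ 18.015 g/mol = 0.051113 mol
mass O = 0.6180 − (0.37772 + 0.051522) = 0.18875 g → mol O = 0.18875 ÷ 15.999 = 0.011798 mol
Divide by the smallest (0.011798 mol): C 2.666, H 4.332, O 1.000
Multiplying each by 3 gives whole numbers: C 8.00, H 13.00, O 3.00

C8H13O3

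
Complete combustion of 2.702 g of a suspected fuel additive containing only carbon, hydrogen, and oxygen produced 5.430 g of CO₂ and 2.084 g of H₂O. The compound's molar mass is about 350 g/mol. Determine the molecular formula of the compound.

C16H30O8

mol C = 5.430 g CO₂ ÷ 44.009 g/mol = 0.12338 mol
mol H = 2 × 2.084 g H₂O ÷ 18.015 g/mol = 0.23136 mol
mass O = 2.702 − (1.4820 + 0.23321) = 0.98682 g → mol O = 0.98682 ÷ 15.999 = 0.061680 mol
Divide by the smallest (0.061680 mol): C 2.000, H 3.751, O 1.000
Multiplying each by 4 gives whole numbers: C 8.00, H 15.00, O 4.00
Empirical formula: C8H15O4
Empirical-formula mass = 175.20 g/mol; 350 ÷ 175.20 ≈ 2, so the molecular formula is C16H30O8.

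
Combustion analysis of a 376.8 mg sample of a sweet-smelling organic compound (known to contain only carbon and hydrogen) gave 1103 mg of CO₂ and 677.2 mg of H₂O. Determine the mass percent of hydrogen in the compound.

20.11%

mol C = 1.103 g CO₂ ÷ 44.009 g/mol = 0.025063 mol
mol H = 2 × 0.6772 g H₂O ÷ 18.015 g/mol = 0.075182 mol
mass % H = 0.075783 g ÷ 0.3768 g × 100%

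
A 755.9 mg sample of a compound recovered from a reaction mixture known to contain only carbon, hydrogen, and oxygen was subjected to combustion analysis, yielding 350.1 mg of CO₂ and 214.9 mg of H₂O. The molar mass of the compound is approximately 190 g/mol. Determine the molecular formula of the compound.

mol C = 0.3501 g CO₂ ÷ 44.009 g/mol = 0.0079552 mol
mol H = 2 × 0.2149 g H₂O ÷ 18.015 g/mol = 0.023858 mol
mass O = 0.7559 − (0.095550 + 0.024049) = 0.63630 g → mol O = 0.63630 ÷ 15.999 = 0.039771 mol
Divide by the smallest (0.0079552 mol): C 1.000, H 2.999, O 4.999
Empirical formula: CH3O5
Empirical-formula mass = 95.03 g/mol; 190 ÷ 95.03 ≈ 2, so the molecular formula is C2H6O10.

C2H6O10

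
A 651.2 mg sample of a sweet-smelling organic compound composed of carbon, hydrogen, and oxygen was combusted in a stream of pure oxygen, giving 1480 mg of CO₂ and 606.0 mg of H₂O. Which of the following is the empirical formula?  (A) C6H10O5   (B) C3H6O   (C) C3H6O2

(B) C3H6O

mol C = 1.480 g CO₂ ÷ 44.009 g/mol = 0.033629 mol
mol H = 2 × 0.6060 g H₂O ÷ 18.015 g/mol = 0.067277 mol
mass O = 0.6512 − (0.40392 + 0.067815) = 0.17946 g → mol O = 0.17946 ÷ 15.999 = 0.011217 mol
Divide by the smallest (0.011217 mol): C 2.998, H 5.998, O 1.000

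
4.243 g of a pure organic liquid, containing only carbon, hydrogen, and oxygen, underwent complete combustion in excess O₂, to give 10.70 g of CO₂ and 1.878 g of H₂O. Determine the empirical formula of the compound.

C7H6O2

mol C = 10.70 g CO₂ ÷ 44.009 g/mol = 0.24313 mol
mol H = 2 × 1.878 g H₂O ÷ 18.015 g/mol = 0.20849 mol
mass O = 4.243 − (2.9203 + 0.21016) = 1.1126 g → mol O = 1.1126 ÷ 15.999 = 0.069541 mol
Divide by the smallest (0.069541 mol): C 3.496, H 2.998, O 1.000
Multiplying each by 2 gives whole numbers: C 6.99, H 6.00, O 2.00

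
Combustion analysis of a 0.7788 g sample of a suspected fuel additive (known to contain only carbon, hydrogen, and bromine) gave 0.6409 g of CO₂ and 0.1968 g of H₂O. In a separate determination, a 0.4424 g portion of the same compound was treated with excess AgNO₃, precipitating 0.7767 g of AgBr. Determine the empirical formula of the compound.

C2H3Br

mol C = 0.6409 g CO₂ ÷ 44.009 g/mol = 0.014563 mol
mol H = 2 × 0.1968 g H₂O ÷ 18.015 g/mol = 0.021848 mol
From the AgBr data: mol Br per gram of compound = (0.7767 ÷ 187.772) ÷ 0.4424 = 0.0093499 mol/g, so in the 0.7788 g combustion sample mol Br = 0.0072817 mol
Divide by the smallest (0.0072817 mol): C 2.000, H 3.000, Br 1.000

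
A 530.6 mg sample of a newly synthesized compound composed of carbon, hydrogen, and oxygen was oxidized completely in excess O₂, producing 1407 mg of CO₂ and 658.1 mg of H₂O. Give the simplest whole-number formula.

C7H16O

mol C = 1.407 g CO₂ ÷ 44.009 g/mol = 0.031971 mol
mol H = 2 × 0.6581 g H₂O ÷ 18.015 g/mol = 0.073061 mol
mass O = 0.5306 − (0.38400 + 0.073646) = 0.072954 g → mol O = 0.072954 ÷ 15.999 = 0.0045599 mol
Divide by the smallest (0.0045599 mol): C 7.011, H 16.023, O 1.000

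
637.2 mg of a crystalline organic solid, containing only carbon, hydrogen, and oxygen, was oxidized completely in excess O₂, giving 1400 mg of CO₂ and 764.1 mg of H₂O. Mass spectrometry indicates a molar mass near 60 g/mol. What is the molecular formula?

mol C = 1.400 g CO₂ ÷ 44.009 g/mol = 0.031812 mol
mol H = 2 × 0.7641 g H₂O ÷ 18.015 g/mol = 0.084829 mol
mass O = 0.6372 − (0.38209 + 0.085508) = 0.16960 g → mol O = 0.16960 ÷ 15.999 = 0.010601 mol
Divide by the smallest (0.010601 mol): C 3.001, H 8.002, O 1.000
Empirical formula: C3H8O
Empirical-formula mass = 60.10 g/mol; 60 ÷ 60.10 ≈ 1, so the molecular formula is C3H8O.

C3H8O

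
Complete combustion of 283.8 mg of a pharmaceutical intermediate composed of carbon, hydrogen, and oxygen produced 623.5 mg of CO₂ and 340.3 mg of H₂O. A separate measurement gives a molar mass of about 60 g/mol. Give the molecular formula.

C3H8O

mol C = 0.6235 g CO₂ ÷ 44.009 g/mol = 0.014168 mol
mol H = 2 × 0.3403 g H₂O ÷ 18.015 g/mol = 0.037780 mol
mass O = 0.2838 − (0.17017 + 0.038082) = 0.075552 g → mol O = 0.075552 ÷ 15.999 = 0.0047223 mol
Divide by the smallest (0.0047223 mol): C 3.000, H 8.000, O 1.000
Empirical formula: C3H8O
Empirical-formula mass = 60.10 g/mol; 60 ÷ 60.10 ≈ 1, so the molecular formula is C3H8O.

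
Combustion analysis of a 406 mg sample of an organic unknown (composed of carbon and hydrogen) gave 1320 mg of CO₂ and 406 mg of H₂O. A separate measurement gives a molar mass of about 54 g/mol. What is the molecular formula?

mol C = 1.32 g CO₂ ÷ 44.009 g/mol = 0.02999 mol
mol H = 2 × 0.406 g H₂O ÷ 18.015 g/mol = 0.04507 mol
Divide by the smallest (0.02999 mol): C 1.000, H 1.503
Multiplying each by 2 gives whole numbers: C 2.00, H 3.01
Empirical formula: C2H3
Empirical-formula mass = 27.05 g/mol; 54 ÷ 27.05 ≈ 2, so the molecular formula is C4H6.

C4H6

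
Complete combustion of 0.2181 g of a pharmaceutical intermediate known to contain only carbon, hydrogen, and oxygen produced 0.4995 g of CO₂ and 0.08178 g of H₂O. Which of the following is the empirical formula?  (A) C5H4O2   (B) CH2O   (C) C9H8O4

(A) C5H4O2

mol C = 0.4995 g CO₂ ÷ 44.009 g/mol = 0.011350 mol
mol H = 2 × 0.08178 g H₂O ÷ 18.015 g/mol = 0.0090791 mol
mass O = 0.2181 − (0.13632 + 0.0091517) = 0.072624 g → mol O = 0.072624 ÷ 15.999 = 0.0045393 mol
Divide by the smallest (0.0045393 mol): C 2.500, H 2.000, O 1.000
Multiplying each by 2 gives whole numbers: C 5.00, H 4.00, O 2.00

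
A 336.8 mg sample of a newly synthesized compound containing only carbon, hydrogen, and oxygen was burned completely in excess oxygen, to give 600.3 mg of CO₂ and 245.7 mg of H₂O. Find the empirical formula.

mol C = 0.6003 g CO₂ ÷ 44.009 g/mol = 0.013640 mol
mol H = 2 × 0.2457 g H₂O ÷ 18.015 g/mol = 0.027277 mol
mass O = 0.3368 − (0.16383 + 0.027495) = 0.14547 g → mol O = 0.14547 ÷ 15.999 = 0.0090924 mol
Divide by the smallest (0.0090924 mol): C 1.500, H 3.000, O 1.000
Multiplying each by 2 gives whole numbers: C 3.00, H 6.00, O 2.00

C3H6O2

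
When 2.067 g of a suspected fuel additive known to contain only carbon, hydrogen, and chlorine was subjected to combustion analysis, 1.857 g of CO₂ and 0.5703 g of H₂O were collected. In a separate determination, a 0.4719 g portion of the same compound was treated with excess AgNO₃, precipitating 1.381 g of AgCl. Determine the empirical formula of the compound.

C2H3Cl2

mol C = 1.857 g CO₂ ÷ 44.009 g/mol = 0.042196 mol
mol H = 2 × 0.5703 g H₂O ÷ 18.015 g/mol = 0.063314 mol
From the AgCl data: mol Cl per gram of compound = (1.381 ÷ 143.318) ÷ 0.4719 = 0.020419 mol/g, so in the 2.067 g combustion sample mol Cl = 0.042207 mol
Divide by the smallest (0.042196 mol): C 1.000, H 1.500, Cl 1.000
Multiplying each by 2 gives whole numbers: C 2.00, H 3.00, Cl 2.00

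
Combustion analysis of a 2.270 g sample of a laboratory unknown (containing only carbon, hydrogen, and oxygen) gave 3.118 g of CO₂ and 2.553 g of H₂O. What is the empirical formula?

CH4O

mol C = 3.118 g CO₂ ÷ 44.009 g/mol = 0.070849 mol
mol H = 2 × 2.553 g H₂O ÷ 18.015 g/mol = 0.28343 mol
mass O = 2.270 − (0.85097 + 0.28570) = 1.1333 g → mol O = 1.1333 ÷ 15.999 = 0.070838 mol
Divide by the smallest (0.070838 mol): C 1.000, H 4.001, O 1.000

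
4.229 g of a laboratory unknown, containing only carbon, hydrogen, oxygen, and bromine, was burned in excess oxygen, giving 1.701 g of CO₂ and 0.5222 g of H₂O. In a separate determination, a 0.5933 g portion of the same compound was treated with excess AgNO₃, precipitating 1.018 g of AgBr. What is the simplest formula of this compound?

C2H3Br2O2

mol C = 1.701 g CO₂ ÷ 44.009 g/mol = 0.038651 mol
mol H = 2 × 0.5222 g H₂O ÷ 18.015 g/mol = 0.057974 mol
From the AgBr data: mol Br per gram of compound = (1.018 ÷ 187.772) ÷ 0.5933 = 0.0091378 mol/g, so in the 4.229 g combustion sample mol Br = 0.038644 mol
mass O = 4.229 − (0.46424 + 0.058438 + 3.0878) = 0.61853 g → mol O = 0.61853 ÷ 15.999 = 0.038660 mol
Divide by the smallest (0.038644 mol): C 1.000, H 1.500, Br 1.000, O 1.000
Multiplying each by 2 gives whole numbers: C 2.00, H 3.00, Br 2.00, O 2.00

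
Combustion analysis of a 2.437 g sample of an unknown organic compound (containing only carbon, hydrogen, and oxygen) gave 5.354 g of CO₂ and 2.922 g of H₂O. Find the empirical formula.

C3H8O

mol C = 5.354 g CO₂ ÷ 44.009 g/mol = 0.12166 mol
mol H = 2 × 2.922 g H₂O ÷ 18.015 g/mol = 0.32440 mol
mass O = 2.437 − (1.4612 + 0.32699) = 0.64879 g → mol O = 0.64879 ÷ 15.999 = 0.040552 mol
Divide by the smallest (0.040552 mol): C 3.000, H 8.000, O 1.000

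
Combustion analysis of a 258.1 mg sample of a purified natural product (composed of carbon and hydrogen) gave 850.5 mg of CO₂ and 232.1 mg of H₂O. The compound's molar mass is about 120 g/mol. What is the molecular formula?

C9H12

mol C = 0.8505 g CO₂ ÷ 44.009 g/mol = 0.019326 mol
mol H = 2 × 0.2321 g H₂O ÷ 18.015 g/mol = 0.025767 mol
Divide by the smallest (0.019326 mol): C 1.000, H 1.333
Multiplying each by 3 gives whole numbers: C 3.00, H 4.00
Empirical formula: C3H4
Empirical-formula mass = 40.06 g/mol; 120 ÷ 40.06 ≈ 3, so the molecular formula is C9H12.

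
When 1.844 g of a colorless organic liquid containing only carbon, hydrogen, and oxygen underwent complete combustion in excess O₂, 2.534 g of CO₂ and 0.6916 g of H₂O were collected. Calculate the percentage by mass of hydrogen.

mol C = 2.534 g CO₂ ÷ 44.009 g/mol = 0.057579 mol
mol H = 2 × 0.6916 g H₂O ÷ 18.015 g/mol = 0.076780 mol
mass O = 1.844 − (0.69158 + 0.077395) = 1.0750 g → mol O = 1.0750 ÷ 15.999 = 0.067193 mol
mass % H = 0.077395 g ÷ 1.844 g × 100%

4.20%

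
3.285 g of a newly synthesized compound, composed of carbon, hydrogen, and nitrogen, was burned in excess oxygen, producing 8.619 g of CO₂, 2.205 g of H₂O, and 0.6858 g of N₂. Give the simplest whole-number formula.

C4H5N

mol C = 8.619 g CO₂ ÷ 44.009 g/mol = 0.19585 mol
mol H = 2 × 2.205 g H₂O ÷ 18.015 g/mol = 0.24480 mol
mol N = 2 × 0.6858 g N₂ ÷ 28.014 g/mol = 0.048961 mol
Divide by the smallest (0.048961 mol): C 4.000, H 5.000, N 1.000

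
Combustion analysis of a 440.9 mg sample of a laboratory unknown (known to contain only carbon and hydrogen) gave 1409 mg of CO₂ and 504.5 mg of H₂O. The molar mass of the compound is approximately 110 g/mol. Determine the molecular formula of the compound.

C8H14

mol C = 1.409 g CO₂ ÷ 44.009 g/mol = 0.032016 mol
mol H = 2 × 0.5045 g H₂O ÷ 18.015 g/mol = 0.056009 mol
Divide by the smallest (0.032016 mol): C 1.000, H 1.749
Multiplying each by 4 gives whole numbers: C 4.00, H 7.00
Empirical formula: C4H7
Empirical-formula mass = 55.10 g/mol; 110 ÷ 55.10 ≈ 2, so the molecular formula is C8H14.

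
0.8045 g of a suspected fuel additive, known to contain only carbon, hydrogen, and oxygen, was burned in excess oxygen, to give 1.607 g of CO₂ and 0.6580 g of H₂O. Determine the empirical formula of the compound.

C2H4O

mol C = 1.607 g CO₂ ÷ 44.009 g/mol = 0.036515 mol
mol H = 2 × 0.6580 g H₂O ÷ 18.015 g/mol = 0.073050 mol
mass O = 0.8045 − (0.43858 + 0.073635) = 0.29228 g → mol O = 0.29228 ÷ 15.999 = 0.018269 mol
Divide by the smallest (0.018269 mol): C 1.999, H 3.999, O 1.000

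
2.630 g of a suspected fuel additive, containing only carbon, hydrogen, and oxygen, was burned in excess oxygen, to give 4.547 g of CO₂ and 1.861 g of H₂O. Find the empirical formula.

mol C = 4.547 g CO₂ ÷ 44.009 g/mol = 0.10332 mol
mol H = 2 × 1.861 g H₂O ÷ 18.015 g/mol = 0.20661 mol
mass O = 2.630 − (1.2410 + 0.20826) = 1.1808 g → mol O = 1.1808 ÷ 15.999 = 0.073803 mol
Divide by the smallest (0.073803 mol): C 1.400, H 2.799, O 1.000
Multiplying each by 5 gives whole numbers: C 7.00, H 14.00, O 5.00

C7H14O5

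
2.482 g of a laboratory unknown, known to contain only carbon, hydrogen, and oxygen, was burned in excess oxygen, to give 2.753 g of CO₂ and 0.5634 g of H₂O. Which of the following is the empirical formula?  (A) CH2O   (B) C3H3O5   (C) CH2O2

(B) C3H3O5

mol C = 2.753 g CO₂ ÷ 44.009 g/mol = 0.062555 mol
mol H = 2 × 0.5634 g H₂O ÷ 18.015 g/mol = 0.062548 mol
mass O = 2.482 − (0.75135 + 0.063048) = 1.6676 g → mol O = 1.6676 ÷ 15.999 = 0.10423 mol
Divide by the smallest (0.062548 mol): C 1.000, H 1.000, O 1.666
Multiplying each by 3 gives whole numbers: C 3.00, H 3.00, O 5.00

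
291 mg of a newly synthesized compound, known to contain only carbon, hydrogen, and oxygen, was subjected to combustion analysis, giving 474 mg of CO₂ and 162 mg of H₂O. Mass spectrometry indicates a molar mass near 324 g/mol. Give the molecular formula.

C12H20O10

mol C = 0.474 g CO₂ ÷ 44.009 g/mol = 0.01077 mol
mol H = 2 × 0.162 g H₂O ÷ 18.015 g/mol = 0.01799 mol
mass O = 0.291 − (0.1294 + 0.01813) = 0.1435 g → mol O = 0.1435 ÷ 15.999 = 0.008970 mol
Divide by the smallest (0.008970 mol): C 1.201, H 2.005, O 1.000
Multiplying each by 5 gives whole numbers: C 6.00, H 10.03, O 5.00
Empirical formula: C6H10O5
Empirical-formula mass = 162.14 g/mol; 324 ÷ 162.14 ≈ 2, so the molecular formula is C12H20O10.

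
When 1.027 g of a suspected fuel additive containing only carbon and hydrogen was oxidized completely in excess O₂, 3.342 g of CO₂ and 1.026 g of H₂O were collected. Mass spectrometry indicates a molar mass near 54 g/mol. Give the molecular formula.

C4H6

mol C = 3.342 g CO₂ ÷ 44.009 g/mol = 0.075939 mol
mol H = 2 × 1.026 g H₂O ÷ 18.015 g/mol = 0.11391 mol
Divide by the smallest (0.075939 mol): C 1.000, H 1.500
Multiplying each by 2 gives whole numbers: C 2.00, H 3.00
Empirical formula: C2H3
Empirical-formula mass = 27.05 g/mol; 54 ÷ 27.05 ≈ 2, so the molecular formula is C4H6.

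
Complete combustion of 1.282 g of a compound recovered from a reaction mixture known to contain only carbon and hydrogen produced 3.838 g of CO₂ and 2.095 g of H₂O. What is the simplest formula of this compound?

mol C = 3.838 g CO₂ ÷ 44.009 g/mol = 0.087209 mol
mol H = 2 × 2.095 g H₂O ÷ 18.015 g/mol = 0.23258 mol
Divide by the smallest (0.087209 mol): C 1.000, H 2.667
Multiplying each by 3 gives whole numbers: C 3.00, H 8.00

C3H8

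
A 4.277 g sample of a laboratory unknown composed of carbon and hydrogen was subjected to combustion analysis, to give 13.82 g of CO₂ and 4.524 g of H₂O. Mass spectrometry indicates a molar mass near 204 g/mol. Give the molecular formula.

mol C = 13.82 g CO₂ ÷ 44.009 g/mol = 0.31403 mol
mol H = 2 × 4.524 g H₂O ÷ 18.015 g/mol = 0.50225 mol
Divide by the smallest (0.31403 mol): C 1.000, H 1.599
Multiplying each by 5 gives whole numbers: C 5.00, H 8.00
Empirical formula: C5H8
Empirical-formula mass = 68.12 g/mol; 204 ÷ 68.12 ≈ 3, so the molecular formula is C15H24.

C15H24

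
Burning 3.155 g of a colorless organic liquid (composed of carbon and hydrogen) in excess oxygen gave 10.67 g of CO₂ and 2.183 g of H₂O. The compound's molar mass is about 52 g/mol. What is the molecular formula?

C4H4

mol C = 10.67 g CO₂ ÷ 44.009 g/mol = 0.24245 mol
mol H = 2 × 2.183 g H₂O ÷ 18.015 g/mol = 0.24235 mol
Divide by the smallest (0.24235 mol): C 1.000, H 1.000
Empirical formula: CH
Empirical-formula mass = 13.02 g/mol; 52 ÷ 13.02 ≈ 4, so the molecular formula is C4H4.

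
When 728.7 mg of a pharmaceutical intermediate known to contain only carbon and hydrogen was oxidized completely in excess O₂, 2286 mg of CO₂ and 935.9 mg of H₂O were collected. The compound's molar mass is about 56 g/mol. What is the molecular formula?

mol C = 2.286 g CO₂ ÷ 44.009 g/mol = 0.051944 mol
mol H = 2 × 0.9359 g H₂O ÷ 18.015 g/mol = 0.10390 mol
Divide by the smallest (0.051944 mol): C 1.000, H 2.000
Empirical formula: CH2
Empirical-formula mass = 14.03 g/mol; 56 ÷ 14.03 ≈ 4, so the molecular formula is C4H8.

C4H8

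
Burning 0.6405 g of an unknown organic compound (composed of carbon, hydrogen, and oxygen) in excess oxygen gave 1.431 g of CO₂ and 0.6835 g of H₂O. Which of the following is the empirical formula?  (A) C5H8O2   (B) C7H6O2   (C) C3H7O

mol C = 1.431 g CO₂ ÷ 44.009 g/mol = 0.032516 mol
mol H = 2 × 0.6835 g H₂O ÷ 18.015 g/mol = 0.075881 mol
mass O = 0.6405 − (0.39055 + 0.076488) = 0.17346 g → mol O = 0.17346 ÷ 15.999 = 0.010842 mol
Divide by the smallest (0.010842 mol): C 2.999, H 6.999, O 1.000

(C) C3H7O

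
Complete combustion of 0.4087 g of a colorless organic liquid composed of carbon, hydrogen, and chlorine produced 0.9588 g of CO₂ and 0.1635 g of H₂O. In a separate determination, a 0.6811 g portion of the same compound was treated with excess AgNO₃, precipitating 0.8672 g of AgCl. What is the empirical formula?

mol C = 0.9588 g CO₂ ÷ 44.009 g/mol = 0.021786 mol
mol H = 2 × 0.1635 g H₂O ÷ 18.015 g/mol = 0.018152 mol
From the AgCl data: mol Cl per gram of compound = (0.8672 ÷ 143.318) ÷ 0.6811 = 0.0088840 mol/g, so in the 0.4087 g combustion sample mol Cl = 0.0036309 mol
Divide by the smallest (0.0036309 mol): C 6.000, H 4.999, Cl 1.000

C6H5Cl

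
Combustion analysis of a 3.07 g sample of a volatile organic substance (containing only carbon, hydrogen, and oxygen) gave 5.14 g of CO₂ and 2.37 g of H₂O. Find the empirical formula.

mol C = 5.14 g CO₂ ÷ 44.009 g/mol = 0.1168 mol
mol H = 2 × 2.37 g H₂O ÷ 18.015 g/mol = 0.2631 mol
mass O = 3.07 − (1.403 + 0.2652) = 1.402 g → mol O = 1.402 ÷ 15.999 = 0.08763 mol
Divide by the smallest (0.08763 mol): C 1.333, H 3.003, O 1.000
Multiplying each by 3 gives whole numbers: C 4.00, H 9.01, O 3.00

C4H9O3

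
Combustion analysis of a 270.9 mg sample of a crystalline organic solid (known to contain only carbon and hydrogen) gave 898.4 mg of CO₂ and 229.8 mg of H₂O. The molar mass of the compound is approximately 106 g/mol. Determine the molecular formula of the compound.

C8H10

mol C = 0.8984 g CO₂ ÷ 44.009 g/mol = 0.020414 mol
mol H = 2 × 0.2298 g H₂O ÷ 18.015 g/mol = 0.025512 mol
Divide by the smallest (0.020414 mol): C 1.000, H 1.250
Multiplying each by 4 gives whole numbers: C 4.00, H 5.00
Empirical formula: C4H5
Empirical-formula mass = 53.08 g/mol; 106 ÷ 53.08 ≈ 2, so the molecular formula is C8H10.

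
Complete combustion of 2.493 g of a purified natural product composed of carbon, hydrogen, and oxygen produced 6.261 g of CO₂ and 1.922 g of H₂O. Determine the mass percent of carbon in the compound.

mol C = 6.261 g CO₂ ÷ 44.009 g/mol = 0.14227 mol
mol H = 2 × 1.922 g H₂O ÷ 18.015 g/mol = 0.21338 mol
mass O = 2.493 − (1.7088 + 0.21508) = 0.56915 g → mol O = 0.56915 ÷ 15.999 = 0.035574 mol
mass % C = 1.7088 g ÷ 2.493 g × 100%

68.54%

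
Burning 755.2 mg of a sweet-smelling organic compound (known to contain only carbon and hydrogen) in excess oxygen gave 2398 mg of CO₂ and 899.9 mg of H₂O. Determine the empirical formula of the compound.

mol C = 2.398 g CO₂ ÷ 44.009 g/mol = 0.054489 mol
mol H = 2 × 0.8999 g H₂O ÷ 18.015 g/mol = 0.099906 mol
Divide by the smallest (0.054489 mol): C 1.000, H 1.834
Multiplying each by 6 gives whole numbers: C 6.00, H 11.00

C6H11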